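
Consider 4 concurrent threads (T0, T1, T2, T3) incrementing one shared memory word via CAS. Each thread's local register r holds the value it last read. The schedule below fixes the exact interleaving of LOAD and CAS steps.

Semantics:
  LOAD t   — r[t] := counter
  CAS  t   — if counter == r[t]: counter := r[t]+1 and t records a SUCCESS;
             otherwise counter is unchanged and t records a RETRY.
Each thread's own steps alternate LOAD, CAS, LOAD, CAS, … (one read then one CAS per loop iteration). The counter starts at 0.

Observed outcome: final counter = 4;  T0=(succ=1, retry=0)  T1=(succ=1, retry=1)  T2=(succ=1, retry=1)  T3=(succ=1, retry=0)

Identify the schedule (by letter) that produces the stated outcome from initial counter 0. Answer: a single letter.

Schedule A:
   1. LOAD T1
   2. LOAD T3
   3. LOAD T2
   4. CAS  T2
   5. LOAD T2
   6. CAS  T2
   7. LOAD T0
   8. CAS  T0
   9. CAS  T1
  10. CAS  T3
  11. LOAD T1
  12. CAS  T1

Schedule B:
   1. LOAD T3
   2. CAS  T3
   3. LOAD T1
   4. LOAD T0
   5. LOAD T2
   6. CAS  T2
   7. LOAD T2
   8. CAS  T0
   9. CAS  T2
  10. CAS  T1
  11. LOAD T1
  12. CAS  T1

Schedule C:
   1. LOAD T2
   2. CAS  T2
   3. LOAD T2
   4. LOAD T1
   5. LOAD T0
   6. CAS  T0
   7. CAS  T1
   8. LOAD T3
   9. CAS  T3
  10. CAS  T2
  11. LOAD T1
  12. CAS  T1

C

Simulating candidate C:
T2 LOAD — after: cnt=0, r=0 — load
T2 CAS — after: cnt=1, r=0 — ok
T2 LOAD — after: cnt=1, r=1 — load
T1 LOAD — after: cnt=1, r=1 — load
T0 LOAD — after: cnt=1, r=1 — load
T0 CAS — after: cnt=2, r=1 — ok
T1 CAS — after: cnt=2, r=1 — retry
T3 LOAD — after: cnt=2, r=2 — load
T3 CAS — after: cnt=3, r=2 — ok
T2 CAS — after: cnt=3, r=1 — retry
T1 LOAD — after: cnt=3, r=3 — load
T1 CAS — after: cnt=4, r=3 — ok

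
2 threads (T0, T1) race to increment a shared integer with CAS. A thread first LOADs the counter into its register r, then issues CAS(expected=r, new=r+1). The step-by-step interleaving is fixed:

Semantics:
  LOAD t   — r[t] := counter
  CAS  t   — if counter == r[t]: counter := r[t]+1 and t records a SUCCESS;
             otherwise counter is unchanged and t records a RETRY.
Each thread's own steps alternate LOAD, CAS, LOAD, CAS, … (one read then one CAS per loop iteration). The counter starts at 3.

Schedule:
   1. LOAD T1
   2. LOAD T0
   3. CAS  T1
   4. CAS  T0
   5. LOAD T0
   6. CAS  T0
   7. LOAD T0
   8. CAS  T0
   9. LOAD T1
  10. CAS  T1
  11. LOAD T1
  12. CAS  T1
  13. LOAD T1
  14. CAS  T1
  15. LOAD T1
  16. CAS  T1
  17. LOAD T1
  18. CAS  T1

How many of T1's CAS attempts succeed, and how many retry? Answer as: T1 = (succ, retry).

T1 = (6, 0)

[1] T1.load  rd  (counter 3, T1.r 3)
[2] T0.load  rd  (counter 3, T0.r 3)
[3] T1.cas  hit  (counter 4, T1.r 3)
[4] T0.cas  miss  (counter 4, T0.r 3)
[5] T0.load  rd  (counter 4, T0.r 4)
[6] T0.cas  hit  (counter 5, T0.r 4)
[7] T0.load  rd  (counter 5, T0.r 5)
[8] T0.cas  hit  (counter 6, T0.r 5)
[9] T1.load  rd  (counter 6, T1.r 6)
[10] T1.cas  hit  (counter 7, T1.r 6)
[11] T1.load  rd  (counter 7, T1.r 7)
[12] T1.cas  hit  (counter 8, T1.r 7)
[13] T1.load  rd  (counter 8, T1.r 8)
[14] T1.cas  hit  (counter 9, T1.r 8)
[15] T1.load  rd  (counter 9, T1.r 9)
[16] T1.cas  hit  (counter 10, T1.r 9)
[17] T1.load  rd  (counter 10, T1.r 10)
[18] T1.cas  hit  (counter 11, T1.r 10)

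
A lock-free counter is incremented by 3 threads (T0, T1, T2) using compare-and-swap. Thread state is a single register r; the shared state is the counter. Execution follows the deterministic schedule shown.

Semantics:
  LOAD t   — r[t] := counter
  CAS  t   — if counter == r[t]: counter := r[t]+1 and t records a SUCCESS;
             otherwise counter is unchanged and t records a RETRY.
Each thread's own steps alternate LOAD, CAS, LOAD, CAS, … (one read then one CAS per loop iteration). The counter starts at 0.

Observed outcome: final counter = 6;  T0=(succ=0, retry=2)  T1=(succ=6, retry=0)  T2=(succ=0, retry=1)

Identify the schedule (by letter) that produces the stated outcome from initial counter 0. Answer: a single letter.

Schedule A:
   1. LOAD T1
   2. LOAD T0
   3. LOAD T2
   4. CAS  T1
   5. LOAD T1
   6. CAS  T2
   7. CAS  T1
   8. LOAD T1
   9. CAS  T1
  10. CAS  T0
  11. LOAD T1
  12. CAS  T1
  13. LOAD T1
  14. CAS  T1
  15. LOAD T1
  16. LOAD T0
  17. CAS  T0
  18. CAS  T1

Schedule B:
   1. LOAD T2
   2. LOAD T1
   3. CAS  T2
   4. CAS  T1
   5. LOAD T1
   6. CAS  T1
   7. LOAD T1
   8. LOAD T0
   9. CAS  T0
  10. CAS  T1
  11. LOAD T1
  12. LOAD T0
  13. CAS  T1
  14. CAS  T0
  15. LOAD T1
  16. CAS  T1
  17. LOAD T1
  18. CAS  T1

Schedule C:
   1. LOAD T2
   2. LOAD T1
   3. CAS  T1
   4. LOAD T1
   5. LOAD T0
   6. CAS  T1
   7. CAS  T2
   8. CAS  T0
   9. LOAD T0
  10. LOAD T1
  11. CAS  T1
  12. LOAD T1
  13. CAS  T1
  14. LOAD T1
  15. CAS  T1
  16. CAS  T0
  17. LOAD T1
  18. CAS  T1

Run C:
#1 T2 reads 0
#2 T1 reads 0
#3 T1 CAS(0→1) writes; counter now 1
#4 T1 reads 1
#5 T0 reads 1
#6 T1 CAS(1→2) writes; counter now 2
#7 T2 CAS(0→1) fails; counter now 2
#8 T0 CAS(1→2) fails; counter now 2
#9 T0 reads 2
#10 T1 reads 2
#11 T1 CAS(2→3) writes; counter now 3
#12 T1 reads 3
#13 T1 CAS(3→4) writes; counter now 4
#14 T1 reads 4
#15 T1 CAS(4→5) writes; counter now 5
#16 T0 CAS(2→3) fails; counter now 5
#17 T1 reads 5
#18 T1 CAS(5→6) writes; counter now 6

C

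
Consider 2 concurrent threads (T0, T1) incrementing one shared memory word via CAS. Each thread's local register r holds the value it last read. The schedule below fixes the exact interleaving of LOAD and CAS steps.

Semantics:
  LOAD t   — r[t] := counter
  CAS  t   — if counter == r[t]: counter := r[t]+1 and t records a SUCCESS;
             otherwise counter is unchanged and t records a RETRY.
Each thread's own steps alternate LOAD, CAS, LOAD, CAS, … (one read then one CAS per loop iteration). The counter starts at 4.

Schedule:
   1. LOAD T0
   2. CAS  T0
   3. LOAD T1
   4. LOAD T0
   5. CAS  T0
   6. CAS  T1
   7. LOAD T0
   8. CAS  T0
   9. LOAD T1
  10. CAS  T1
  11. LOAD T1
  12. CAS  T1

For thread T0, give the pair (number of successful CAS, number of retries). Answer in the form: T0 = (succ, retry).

#1 T0 reads 4
#2 T0 CAS(4→5) writes; counter now 5
#3 T1 reads 5
#4 T0 reads 5
#5 T0 CAS(5→6) writes; counter now 6
#6 T1 CAS(5→6) fails; counter now 6
#7 T0 reads 6
#8 T0 CAS(6→7) writes; counter now 7
#9 T1 reads 7
#10 T1 CAS(7→8) writes; counter now 8
#11 T1 reads 8
#12 T1 CAS(8→9) writes; counter now 9

T0 = (3, 0)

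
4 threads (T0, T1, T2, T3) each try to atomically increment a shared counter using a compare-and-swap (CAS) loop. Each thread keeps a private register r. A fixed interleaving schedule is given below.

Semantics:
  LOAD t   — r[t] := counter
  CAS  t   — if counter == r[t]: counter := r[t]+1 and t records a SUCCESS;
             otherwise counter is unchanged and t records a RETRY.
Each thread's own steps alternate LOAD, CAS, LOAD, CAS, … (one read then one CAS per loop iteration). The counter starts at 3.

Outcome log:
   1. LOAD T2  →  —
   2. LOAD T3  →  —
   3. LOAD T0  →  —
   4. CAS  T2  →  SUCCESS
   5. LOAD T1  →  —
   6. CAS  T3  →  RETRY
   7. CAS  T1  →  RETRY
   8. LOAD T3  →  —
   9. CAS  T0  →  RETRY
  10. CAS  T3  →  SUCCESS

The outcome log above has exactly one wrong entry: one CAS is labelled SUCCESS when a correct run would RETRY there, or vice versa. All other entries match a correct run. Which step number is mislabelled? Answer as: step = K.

step = 7

Correct run:
step 1: T2 LOAD ⇒ load; ctr=3 reg=3
step 2: T3 LOAD ⇒ load; ctr=3 reg=3
step 3: T0 LOAD ⇒ load; ctr=3 reg=3
step 4: T2 CAS ⇒ ok; ctr=4 reg=3
step 5: T1 LOAD ⇒ load; ctr=4 reg=4
step 6: T3 CAS ⇒ retry; ctr=4 reg=3
step 7: T1 CAS ⇒ ok; ctr=5 reg=4
step 8: T3 LOAD ⇒ load; ctr=5 reg=5
step 9: T0 CAS ⇒ retry; ctr=5 reg=3
step 10: T3 CAS ⇒ ok; ctr=6 reg=5
Mismatch at 7.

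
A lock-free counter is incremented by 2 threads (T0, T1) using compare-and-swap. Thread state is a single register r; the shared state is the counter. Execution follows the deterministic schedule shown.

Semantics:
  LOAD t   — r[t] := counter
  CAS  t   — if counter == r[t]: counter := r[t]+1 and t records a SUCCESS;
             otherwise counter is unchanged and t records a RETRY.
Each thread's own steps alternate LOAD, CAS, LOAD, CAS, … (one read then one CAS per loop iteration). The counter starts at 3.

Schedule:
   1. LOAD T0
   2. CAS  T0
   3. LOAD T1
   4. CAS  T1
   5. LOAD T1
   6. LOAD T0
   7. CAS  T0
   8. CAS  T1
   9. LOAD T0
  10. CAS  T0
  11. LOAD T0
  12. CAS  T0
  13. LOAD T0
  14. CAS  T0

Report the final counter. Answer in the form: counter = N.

#1 T0 reads 3
#2 T0 CAS(3→4) writes; counter now 4
#3 T1 reads 4
#4 T1 CAS(4→5) writes; counter now 5
#5 T1 reads 5
#6 T0 reads 5
#7 T0 CAS(5→6) writes; counter now 6
#8 T1 CAS(5→6) fails; counter now 6
#9 T0 reads 6
#10 T0 CAS(6→7) writes; counter now 7
#11 T0 reads 7
#12 T0 CAS(7→8) writes; counter now 8
#13 T0 reads 8
#14 T0 CAS(8→9) writes; counter now 9

counter = 9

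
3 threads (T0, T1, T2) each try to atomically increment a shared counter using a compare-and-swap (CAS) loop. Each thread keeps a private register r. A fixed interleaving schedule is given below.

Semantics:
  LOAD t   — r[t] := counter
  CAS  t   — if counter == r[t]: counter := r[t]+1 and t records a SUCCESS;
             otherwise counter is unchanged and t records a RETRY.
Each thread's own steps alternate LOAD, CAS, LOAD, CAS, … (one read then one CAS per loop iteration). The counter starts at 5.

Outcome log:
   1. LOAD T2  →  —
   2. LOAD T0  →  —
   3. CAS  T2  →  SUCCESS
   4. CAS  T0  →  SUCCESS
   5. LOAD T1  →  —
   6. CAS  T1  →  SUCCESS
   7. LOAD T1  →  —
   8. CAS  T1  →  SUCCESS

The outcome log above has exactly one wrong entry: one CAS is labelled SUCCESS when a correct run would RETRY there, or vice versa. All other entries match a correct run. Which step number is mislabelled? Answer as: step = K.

Re-executing:
1. LOAD T2 → mem=5 r[T2]=5 [LOAD]
2. LOAD T0 → mem=5 r[T0]=5 [LOAD]
3. CAS T2 → mem=6 r[T2]=5 [OK]
4. CAS T0 → mem=6 r[T0]=5 [RETRY]
5. LOAD T1 → mem=6 r[T1]=6 [LOAD]
6. CAS T1 → mem=7 r[T1]=6 [OK]
7. LOAD T1 → mem=7 r[T1]=7 [LOAD]
8. CAS T1 → mem=8 r[T1]=7 [OK]
Mismatch at 4.

step = 4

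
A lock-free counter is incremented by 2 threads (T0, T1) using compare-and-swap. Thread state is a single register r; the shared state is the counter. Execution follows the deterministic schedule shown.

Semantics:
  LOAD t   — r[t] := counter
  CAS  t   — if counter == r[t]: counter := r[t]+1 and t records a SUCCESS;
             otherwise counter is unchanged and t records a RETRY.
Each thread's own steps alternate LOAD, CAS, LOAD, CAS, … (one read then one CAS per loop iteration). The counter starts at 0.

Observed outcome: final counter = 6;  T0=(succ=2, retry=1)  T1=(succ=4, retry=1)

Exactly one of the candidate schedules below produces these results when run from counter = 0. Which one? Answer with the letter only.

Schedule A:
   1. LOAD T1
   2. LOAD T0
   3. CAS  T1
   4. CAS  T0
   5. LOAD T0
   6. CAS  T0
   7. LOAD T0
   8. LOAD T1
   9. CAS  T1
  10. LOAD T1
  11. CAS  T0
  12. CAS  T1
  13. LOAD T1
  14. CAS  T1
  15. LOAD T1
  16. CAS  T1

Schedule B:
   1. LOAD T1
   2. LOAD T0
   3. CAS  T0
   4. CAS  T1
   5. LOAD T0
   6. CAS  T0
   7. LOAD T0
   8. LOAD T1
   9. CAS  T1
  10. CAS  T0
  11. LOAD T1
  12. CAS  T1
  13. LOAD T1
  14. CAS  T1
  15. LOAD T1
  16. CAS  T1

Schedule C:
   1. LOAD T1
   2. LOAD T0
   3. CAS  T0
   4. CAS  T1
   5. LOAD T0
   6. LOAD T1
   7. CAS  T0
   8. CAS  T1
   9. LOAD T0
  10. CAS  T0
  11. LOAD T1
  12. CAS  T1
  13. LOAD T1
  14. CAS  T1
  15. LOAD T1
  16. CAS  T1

B

Tracing schedule B:
T1 LOAD — after: cnt=0, r=0 — load
T0 LOAD — after: cnt=0, r=0 — load
T0 CAS — after: cnt=1, r=0 — ok
T1 CAS — after: cnt=1, r=0 — retry
T0 LOAD — after: cnt=1, r=1 — load
T0 CAS — after: cnt=2, r=1 — ok
T0 LOAD — after: cnt=2, r=2 — load
T1 LOAD — after: cnt=2, r=2 — load
T1 CAS — after: cnt=3, r=2 — ok
T0 CAS — after: cnt=3, r=2 — retry
T1 LOAD — after: cnt=3, r=3 — load
T1 CAS — after: cnt=4, r=3 — ok
T1 LOAD — after: cnt=4, r=4 — load
T1 CAS — after: cnt=5, r=4 — ok
T1 LOAD — after: cnt=5, r=5 — load
T1 CAS — after: cnt=6, r=5 — ok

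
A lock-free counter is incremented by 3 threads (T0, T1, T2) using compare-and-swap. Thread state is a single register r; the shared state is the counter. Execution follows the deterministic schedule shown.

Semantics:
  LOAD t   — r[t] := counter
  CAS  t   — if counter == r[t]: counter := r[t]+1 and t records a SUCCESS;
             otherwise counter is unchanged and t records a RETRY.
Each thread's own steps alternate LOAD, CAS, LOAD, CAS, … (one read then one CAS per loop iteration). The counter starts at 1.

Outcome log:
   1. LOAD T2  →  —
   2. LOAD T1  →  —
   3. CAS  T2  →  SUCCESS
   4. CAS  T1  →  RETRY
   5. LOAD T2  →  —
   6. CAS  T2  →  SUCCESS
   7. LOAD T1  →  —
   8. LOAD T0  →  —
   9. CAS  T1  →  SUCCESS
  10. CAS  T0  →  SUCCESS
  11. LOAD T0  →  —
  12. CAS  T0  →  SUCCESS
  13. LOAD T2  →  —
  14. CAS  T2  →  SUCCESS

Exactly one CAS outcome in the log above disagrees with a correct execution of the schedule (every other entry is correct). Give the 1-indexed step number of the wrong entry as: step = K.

step = 10

Reference trace:
   1) LOAD T2:  M=1  r_T2=1
   2) LOAD T1:  M=1  r_T1=1
   3) CAS  T2:  M=2  r_T2=1 ✓
   4) CAS  T1:  M=2  r_T1=1 ✗
   5) LOAD T2:  M=2  r_T2=2
   6) CAS  T2:  M=3  r_T2=2 ✓
   7) LOAD T1:  M=3  r_T1=3
   8) LOAD T0:  M=3  r_T0=3
   9) CAS  T1:  M=4  r_T1=3 ✓
  10) CAS  T0:  M=4  r_T0=3 ✗
  11) LOAD T0:  M=4  r_T0=4
  12) CAS  T0:  M=5  r_T0=4 ✓
  13) LOAD T2:  M=5  r_T2=5
  14) CAS  T2:  M=6  r_T2=5 ✓
Mismatch at 10.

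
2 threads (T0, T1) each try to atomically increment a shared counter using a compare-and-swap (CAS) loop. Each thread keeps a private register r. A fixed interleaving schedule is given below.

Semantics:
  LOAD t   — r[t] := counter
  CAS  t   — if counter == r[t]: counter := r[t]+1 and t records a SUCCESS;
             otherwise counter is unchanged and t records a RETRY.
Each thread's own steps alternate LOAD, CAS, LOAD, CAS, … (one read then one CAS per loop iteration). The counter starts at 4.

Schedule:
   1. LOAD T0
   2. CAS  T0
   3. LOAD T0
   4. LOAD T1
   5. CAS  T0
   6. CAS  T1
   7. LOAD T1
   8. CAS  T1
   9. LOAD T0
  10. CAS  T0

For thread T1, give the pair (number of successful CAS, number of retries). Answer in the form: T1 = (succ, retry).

T1 = (1, 1)

T0 LOAD — after: cnt=4, r=4 — load
T0 CAS — after: cnt=5, r=4 — ok
T0 LOAD — after: cnt=5, r=5 — load
T1 LOAD — after: cnt=5, r=5 — load
T0 CAS — after: cnt=6, r=5 — ok
T1 CAS — after: cnt=6, r=5 — retry
T1 LOAD — after: cnt=6, r=6 — load
T1 CAS — after: cnt=7, r=6 — ok
T0 LOAD — after: cnt=7, r=7 — load
T0 CAS — after: cnt=8, r=7 — ok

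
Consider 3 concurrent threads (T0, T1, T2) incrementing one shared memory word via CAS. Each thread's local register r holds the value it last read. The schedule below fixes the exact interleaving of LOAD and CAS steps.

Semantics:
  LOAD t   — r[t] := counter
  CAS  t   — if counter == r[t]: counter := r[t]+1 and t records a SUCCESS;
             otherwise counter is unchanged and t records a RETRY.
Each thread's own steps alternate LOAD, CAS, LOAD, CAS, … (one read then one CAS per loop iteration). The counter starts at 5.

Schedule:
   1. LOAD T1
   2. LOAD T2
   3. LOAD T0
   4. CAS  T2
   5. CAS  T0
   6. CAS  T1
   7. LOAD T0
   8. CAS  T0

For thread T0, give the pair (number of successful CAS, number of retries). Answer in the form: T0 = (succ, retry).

#1 T1 reads 5
#2 T2 reads 5
#3 T0 reads 5
#4 T2 CAS(5→6) writes; counter now 6
#5 T0 CAS(5→6) fails; counter now 6
#6 T1 CAS(5→6) fails; counter now 6
#7 T0 reads 6
#8 T0 CAS(6→7) writes; counter now 7

T0 = (1, 1)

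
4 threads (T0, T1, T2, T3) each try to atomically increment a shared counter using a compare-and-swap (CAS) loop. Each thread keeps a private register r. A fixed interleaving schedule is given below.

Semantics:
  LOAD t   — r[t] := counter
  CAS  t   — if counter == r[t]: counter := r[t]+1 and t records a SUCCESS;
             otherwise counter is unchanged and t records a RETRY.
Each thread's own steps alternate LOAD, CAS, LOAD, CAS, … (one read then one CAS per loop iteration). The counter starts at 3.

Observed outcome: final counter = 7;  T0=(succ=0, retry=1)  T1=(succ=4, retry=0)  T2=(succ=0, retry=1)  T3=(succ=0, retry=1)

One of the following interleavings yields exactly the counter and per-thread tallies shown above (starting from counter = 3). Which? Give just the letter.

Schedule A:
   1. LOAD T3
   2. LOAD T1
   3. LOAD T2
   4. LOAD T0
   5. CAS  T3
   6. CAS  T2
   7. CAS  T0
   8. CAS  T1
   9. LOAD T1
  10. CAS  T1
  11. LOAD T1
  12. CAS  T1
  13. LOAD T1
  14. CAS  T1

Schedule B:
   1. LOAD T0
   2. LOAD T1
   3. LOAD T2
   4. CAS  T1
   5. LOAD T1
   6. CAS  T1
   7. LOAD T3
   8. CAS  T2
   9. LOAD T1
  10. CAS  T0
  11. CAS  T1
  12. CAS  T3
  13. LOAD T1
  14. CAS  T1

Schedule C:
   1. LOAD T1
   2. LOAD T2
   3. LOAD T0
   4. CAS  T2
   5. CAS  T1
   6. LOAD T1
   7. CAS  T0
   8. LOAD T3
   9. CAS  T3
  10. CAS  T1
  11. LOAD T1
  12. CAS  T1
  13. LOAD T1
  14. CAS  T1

B

Run B:
step 1: T0 LOAD ⇒ load; ctr=3 reg=3
step 2: T1 LOAD ⇒ load; ctr=3 reg=3
step 3: T2 LOAD ⇒ load; ctr=3 reg=3
step 4: T1 CAS ⇒ ok; ctr=4 reg=3
step 5: T1 LOAD ⇒ load; ctr=4 reg=4
step 6: T1 CAS ⇒ ok; ctr=5 reg=4
step 7: T3 LOAD ⇒ load; ctr=5 reg=5
step 8: T2 CAS ⇒ retry; ctr=5 reg=3
step 9: T1 LOAD ⇒ load; ctr=5 reg=5
step 10: T0 CAS ⇒ retry; ctr=5 reg=3
step 11: T1 CAS ⇒ ok; ctr=6 reg=5
step 12: T3 CAS ⇒ retry; ctr=6 reg=5
step 13: T1 LOAD ⇒ load; ctr=6 reg=6
step 14: T1 CAS ⇒ ok; ctr=7 reg=6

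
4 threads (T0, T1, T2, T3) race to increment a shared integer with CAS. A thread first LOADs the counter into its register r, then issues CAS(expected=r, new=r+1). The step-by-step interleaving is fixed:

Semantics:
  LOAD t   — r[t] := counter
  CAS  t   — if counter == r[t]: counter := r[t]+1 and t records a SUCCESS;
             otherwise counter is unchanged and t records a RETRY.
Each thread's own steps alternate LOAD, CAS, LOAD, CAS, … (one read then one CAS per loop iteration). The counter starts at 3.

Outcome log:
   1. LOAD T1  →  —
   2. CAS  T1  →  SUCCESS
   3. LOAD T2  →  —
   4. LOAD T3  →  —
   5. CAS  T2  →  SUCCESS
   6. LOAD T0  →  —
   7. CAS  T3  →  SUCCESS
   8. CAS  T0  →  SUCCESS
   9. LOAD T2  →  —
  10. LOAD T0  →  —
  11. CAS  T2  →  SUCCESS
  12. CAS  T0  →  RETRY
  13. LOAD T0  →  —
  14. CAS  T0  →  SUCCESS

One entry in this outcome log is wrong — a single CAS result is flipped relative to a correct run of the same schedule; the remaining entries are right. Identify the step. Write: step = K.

Correct run:
1. LOAD T1 → mem=3 r[T1]=3 [LOAD]
2. CAS T1 → mem=4 r[T1]=3 [OK]
3. LOAD T2 → mem=4 r[T2]=4 [LOAD]
4. LOAD T3 → mem=4 r[T3]=4 [LOAD]
5. CAS T2 → mem=5 r[T2]=4 [OK]
6. LOAD T0 → mem=5 r[T0]=5 [LOAD]
7. CAS T3 → mem=5 r[T3]=4 [RETRY]
8. CAS T0 → mem=6 r[T0]=5 [OK]
9. LOAD T2 → mem=6 r[T2]=6 [LOAD]
10. LOAD T0 → mem=6 r[T0]=6 [LOAD]
11. CAS T2 → mem=7 r[T2]=6 [OK]
12. CAS T0 → mem=7 r[T0]=6 [RETRY]
13. LOAD T0 → mem=7 r[T0]=7 [LOAD]
14. CAS T0 → mem=8 r[T0]=7 [OK]
Mismatch at 7.

step = 7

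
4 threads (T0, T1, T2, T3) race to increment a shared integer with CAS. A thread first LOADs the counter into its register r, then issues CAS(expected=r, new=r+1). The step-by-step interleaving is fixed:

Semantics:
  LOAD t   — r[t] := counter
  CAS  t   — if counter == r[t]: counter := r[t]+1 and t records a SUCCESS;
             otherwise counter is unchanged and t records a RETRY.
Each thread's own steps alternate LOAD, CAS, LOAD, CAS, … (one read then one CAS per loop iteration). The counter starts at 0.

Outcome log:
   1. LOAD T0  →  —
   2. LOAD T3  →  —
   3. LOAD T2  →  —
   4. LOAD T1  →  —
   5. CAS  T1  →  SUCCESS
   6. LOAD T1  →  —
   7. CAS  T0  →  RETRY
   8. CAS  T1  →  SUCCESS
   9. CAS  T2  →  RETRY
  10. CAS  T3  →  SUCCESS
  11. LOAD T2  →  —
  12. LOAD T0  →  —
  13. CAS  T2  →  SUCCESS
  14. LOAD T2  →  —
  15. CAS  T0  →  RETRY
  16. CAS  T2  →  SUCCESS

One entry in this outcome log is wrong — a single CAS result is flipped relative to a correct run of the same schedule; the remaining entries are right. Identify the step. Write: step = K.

Re-executing:
#1 T0 reads 0
#2 T3 reads 0
#3 T2 reads 0
#4 T1 reads 0
#5 T1 CAS(0→1) writes; counter now 1
#6 T1 reads 1
#7 T0 CAS(0→1) fails; counter now 1
#8 T1 CAS(1→2) writes; counter now 2
#9 T2 CAS(0→1) fails; counter now 2
#10 T3 CAS(0→1) fails; counter now 2
#11 T2 reads 2
#12 T0 reads 2
#13 T2 CAS(2→3) writes; counter now 3
#14 T2 reads 3
#15 T0 CAS(2→3) fails; counter now 3
#16 T2 CAS(3→4) writes; counter now 4
Mismatch at 10.

step = 10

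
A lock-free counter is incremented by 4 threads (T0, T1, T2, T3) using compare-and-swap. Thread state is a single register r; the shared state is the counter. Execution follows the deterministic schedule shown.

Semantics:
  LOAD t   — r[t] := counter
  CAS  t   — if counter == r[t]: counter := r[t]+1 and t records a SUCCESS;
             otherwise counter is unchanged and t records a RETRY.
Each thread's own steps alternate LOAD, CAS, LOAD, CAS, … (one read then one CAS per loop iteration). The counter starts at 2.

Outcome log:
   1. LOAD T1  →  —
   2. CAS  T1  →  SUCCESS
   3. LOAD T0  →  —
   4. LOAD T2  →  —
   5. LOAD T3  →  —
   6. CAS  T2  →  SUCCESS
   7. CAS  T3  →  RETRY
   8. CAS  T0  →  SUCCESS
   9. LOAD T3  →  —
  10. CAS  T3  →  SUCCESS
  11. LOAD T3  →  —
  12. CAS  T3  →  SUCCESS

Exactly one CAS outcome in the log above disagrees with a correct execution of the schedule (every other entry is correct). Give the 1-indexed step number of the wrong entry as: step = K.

Reference trace:
step 1: T1 LOAD ⇒ load; ctr=2 reg=2
step 2: T1 CAS ⇒ ok; ctr=3 reg=2
step 3: T0 LOAD ⇒ load; ctr=3 reg=3
step 4: T2 LOAD ⇒ load; ctr=3 reg=3
step 5: T3 LOAD ⇒ load; ctr=3 reg=3
step 6: T2 CAS ⇒ ok; ctr=4 reg=3
step 7: T3 CAS ⇒ retry; ctr=4 reg=3
step 8: T0 CAS ⇒ retry; ctr=4 reg=3
step 9: T3 LOAD ⇒ load; ctr=4 reg=4
step 10: T3 CAS ⇒ ok; ctr=5 reg=4
step 11: T3 LOAD ⇒ load; ctr=5 reg=5
step 12: T3 CAS ⇒ ok; ctr=6 reg=5
Log disagrees first at step 8.

step = 8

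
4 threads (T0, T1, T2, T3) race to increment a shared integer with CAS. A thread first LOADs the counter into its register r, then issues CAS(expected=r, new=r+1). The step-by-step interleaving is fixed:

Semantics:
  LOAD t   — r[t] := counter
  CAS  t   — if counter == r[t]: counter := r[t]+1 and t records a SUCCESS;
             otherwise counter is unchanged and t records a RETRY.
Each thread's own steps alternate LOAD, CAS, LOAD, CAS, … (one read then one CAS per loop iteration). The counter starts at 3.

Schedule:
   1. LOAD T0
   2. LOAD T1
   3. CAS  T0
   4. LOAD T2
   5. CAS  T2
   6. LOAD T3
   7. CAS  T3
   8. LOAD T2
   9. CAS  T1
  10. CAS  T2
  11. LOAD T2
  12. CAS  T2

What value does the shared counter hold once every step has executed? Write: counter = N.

[1] T0.load  rd  (counter 3, T0.r 3)
[2] T1.load  rd  (counter 3, T1.r 3)
[3] T0.cas  hit  (counter 4, T0.r 3)
[4] T2.load  rd  (counter 4, T2.r 4)
[5] T2.cas  hit  (counter 5, T2.r 4)
[6] T3.load  rd  (counter 5, T3.r 5)
[7] T3.cas  hit  (counter 6, T3.r 5)
[8] T2.load  rd  (counter 6, T2.r 6)
[9] T1.cas  miss  (counter 6, T1.r 3)
[10] T2.cas  hit  (counter 7, T2.r 6)
[11] T2.load  rd  (counter 7, T2.r 7)
[12] T2.cas  hit  (counter 8, T2.r 7)

counter = 8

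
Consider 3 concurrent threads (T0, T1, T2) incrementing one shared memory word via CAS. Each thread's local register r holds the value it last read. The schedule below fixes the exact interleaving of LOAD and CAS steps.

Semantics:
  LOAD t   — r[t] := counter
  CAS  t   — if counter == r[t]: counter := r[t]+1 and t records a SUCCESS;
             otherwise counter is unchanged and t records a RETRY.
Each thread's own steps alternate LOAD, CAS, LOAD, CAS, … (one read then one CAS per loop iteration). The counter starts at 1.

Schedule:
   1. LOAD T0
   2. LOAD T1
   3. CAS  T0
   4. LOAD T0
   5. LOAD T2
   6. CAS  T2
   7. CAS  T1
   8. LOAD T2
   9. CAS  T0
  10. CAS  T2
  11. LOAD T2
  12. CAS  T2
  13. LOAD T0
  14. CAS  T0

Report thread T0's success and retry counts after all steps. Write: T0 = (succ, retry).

step 1: T0 LOAD ⇒ load; ctr=1 reg=1
step 2: T1 LOAD ⇒ load; ctr=1 reg=1
step 3: T0 CAS ⇒ ok; ctr=2 reg=1
step 4: T0 LOAD ⇒ load; ctr=2 reg=2
step 5: T2 LOAD ⇒ load; ctr=2 reg=2
step 6: T2 CAS ⇒ ok; ctr=3 reg=2
step 7: T1 CAS ⇒ retry; ctr=3 reg=1
step 8: T2 LOAD ⇒ load; ctr=3 reg=3
step 9: T0 CAS ⇒ retry; ctr=3 reg=2
step 10: T2 CAS ⇒ ok; ctr=4 reg=3
step 11: T2 LOAD ⇒ load; ctr=4 reg=4
step 12: T2 CAS ⇒ ok; ctr=5 reg=4
step 13: T0 LOAD ⇒ load; ctr=5 reg=5
step 14: T0 CAS ⇒ ok; ctr=6 reg=5

T0 = (2, 1)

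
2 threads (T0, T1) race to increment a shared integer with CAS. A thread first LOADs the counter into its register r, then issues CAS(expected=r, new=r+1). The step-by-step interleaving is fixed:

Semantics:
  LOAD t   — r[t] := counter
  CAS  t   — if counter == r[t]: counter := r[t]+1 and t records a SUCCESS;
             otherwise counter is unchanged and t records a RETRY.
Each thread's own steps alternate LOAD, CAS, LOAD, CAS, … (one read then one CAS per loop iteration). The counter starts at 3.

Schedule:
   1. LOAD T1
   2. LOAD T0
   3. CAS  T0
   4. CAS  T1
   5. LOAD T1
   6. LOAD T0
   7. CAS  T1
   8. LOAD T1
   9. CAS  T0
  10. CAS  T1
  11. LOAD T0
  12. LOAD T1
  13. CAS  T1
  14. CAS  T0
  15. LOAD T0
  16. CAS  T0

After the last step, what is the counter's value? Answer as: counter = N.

counter = 8

T1 LOAD — after: cnt=3, r=3 — load
T0 LOAD — after: cnt=3, r=3 — load
T0 CAS — after: cnt=4, r=3 — ok
T1 CAS — after: cnt=4, r=3 — retry
T1 LOAD — after: cnt=4, r=4 — load
T0 LOAD — after: cnt=4, r=4 — load
T1 CAS — after: cnt=5, r=4 — ok
T1 LOAD — after: cnt=5, r=5 — load
T0 CAS — after: cnt=5, r=4 — retry
T1 CAS — after: cnt=6, r=5 — ok
T0 LOAD — after: cnt=6, r=6 — load
T1 LOAD — after: cnt=6, r=6 — load
T1 CAS — after: cnt=7, r=6 — ok
T0 CAS — after: cnt=7, r=6 — retry
T0 LOAD — after: cnt=7, r=7 — load
T0 CAS — after: cnt=8, r=7 — ok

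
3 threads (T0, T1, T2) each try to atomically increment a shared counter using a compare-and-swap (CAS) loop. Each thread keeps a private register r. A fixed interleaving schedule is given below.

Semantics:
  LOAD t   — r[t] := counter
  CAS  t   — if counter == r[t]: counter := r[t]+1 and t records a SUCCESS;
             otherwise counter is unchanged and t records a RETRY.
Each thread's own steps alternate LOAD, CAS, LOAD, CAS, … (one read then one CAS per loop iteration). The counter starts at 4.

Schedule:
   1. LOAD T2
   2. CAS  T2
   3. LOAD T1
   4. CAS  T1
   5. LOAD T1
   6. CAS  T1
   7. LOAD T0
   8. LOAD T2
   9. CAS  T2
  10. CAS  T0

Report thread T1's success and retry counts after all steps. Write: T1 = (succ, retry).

   1) LOAD T2:  M=4  r_T2=4
   2) CAS  T2:  M=5  r_T2=4 ✓
   3) LOAD T1:  M=5  r_T1=5
   4) CAS  T1:  M=6  r_T1=5 ✓
   5) LOAD T1:  M=6  r_T1=6
   6) CAS  T1:  M=7  r_T1=6 ✓
   7) LOAD T0:  M=7  r_T0=7
   8) LOAD T2:  M=7  r_T2=7
   9) CAS  T2:  M=8  r_T2=7 ✓
  10) CAS  T0:  M=8  r_T0=7 ✗

T1 = (2, 0)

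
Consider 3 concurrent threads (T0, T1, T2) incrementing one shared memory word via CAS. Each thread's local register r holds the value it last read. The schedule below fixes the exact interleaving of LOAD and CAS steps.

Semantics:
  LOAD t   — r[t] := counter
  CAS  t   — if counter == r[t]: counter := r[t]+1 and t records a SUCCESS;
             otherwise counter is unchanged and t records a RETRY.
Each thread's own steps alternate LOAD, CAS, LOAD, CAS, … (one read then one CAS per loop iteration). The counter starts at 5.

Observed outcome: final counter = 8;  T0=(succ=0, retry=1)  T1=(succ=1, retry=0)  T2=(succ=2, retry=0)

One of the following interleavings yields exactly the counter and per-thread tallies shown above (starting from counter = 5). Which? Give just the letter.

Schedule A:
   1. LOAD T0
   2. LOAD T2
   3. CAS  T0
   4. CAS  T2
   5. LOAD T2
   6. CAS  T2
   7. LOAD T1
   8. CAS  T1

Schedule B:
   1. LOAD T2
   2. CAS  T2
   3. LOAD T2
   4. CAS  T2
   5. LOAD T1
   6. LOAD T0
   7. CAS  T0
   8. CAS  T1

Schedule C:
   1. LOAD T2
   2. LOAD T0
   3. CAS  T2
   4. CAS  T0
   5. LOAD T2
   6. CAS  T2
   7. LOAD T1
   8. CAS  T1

Simulating candidate C:
#1 T2 reads 5
#2 T0 reads 5
#3 T2 CAS(5→6) writes; counter now 6
#4 T0 CAS(5→6) fails; counter now 6
#5 T2 reads 6
#6 T2 CAS(6→7) writes; counter now 7
#7 T1 reads 7
#8 T1 CAS(7→8) writes; counter now 8

C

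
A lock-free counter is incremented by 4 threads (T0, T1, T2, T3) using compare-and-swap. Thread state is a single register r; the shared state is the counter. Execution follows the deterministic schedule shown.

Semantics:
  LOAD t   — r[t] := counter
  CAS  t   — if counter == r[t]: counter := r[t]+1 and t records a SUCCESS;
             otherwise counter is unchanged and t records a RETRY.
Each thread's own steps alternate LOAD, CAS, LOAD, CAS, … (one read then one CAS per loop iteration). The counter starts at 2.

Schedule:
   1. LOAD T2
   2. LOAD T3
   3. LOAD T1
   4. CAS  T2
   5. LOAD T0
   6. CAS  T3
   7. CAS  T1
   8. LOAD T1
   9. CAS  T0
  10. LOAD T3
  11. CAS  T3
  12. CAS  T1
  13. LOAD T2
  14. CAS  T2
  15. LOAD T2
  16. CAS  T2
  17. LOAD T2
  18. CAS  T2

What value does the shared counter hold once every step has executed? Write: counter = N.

counter = 8

[1] T2.load  rd  (counter 2, T2.r 2)
[2] T3.load  rd  (counter 2, T3.r 2)
[3] T1.load  rd  (counter 2, T1.r 2)
[4] T2.cas  hit  (counter 3, T2.r 2)
[5] T0.load  rd  (counter 3, T0.r 3)
[6] T3.cas  miss  (counter 3, T3.r 2)
[7] T1.cas  miss  (counter 3, T1.r 2)
[8] T1.load  rd  (counter 3, T1.r 3)
[9] T0.cas  hit  (counter 4, T0.r 3)
[10] T3.load  rd  (counter 4, T3.r 4)
[11] T3.cas  hit  (counter 5, T3.r 4)
[12] T1.cas  miss  (counter 5, T1.r 3)
[13] T2.load  rd  (counter 5, T2.r 5)
[14] T2.cas  hit  (counter 6, T2.r 5)
[15] T2.load  rd  (counter 6, T2.r 6)
[16] T2.cas  hit  (counter 7, T2.r 6)
[17] T2.load  rd  (counter 7, T2.r 7)
[18] T2.cas  hit  (counter 8, T2.r 7)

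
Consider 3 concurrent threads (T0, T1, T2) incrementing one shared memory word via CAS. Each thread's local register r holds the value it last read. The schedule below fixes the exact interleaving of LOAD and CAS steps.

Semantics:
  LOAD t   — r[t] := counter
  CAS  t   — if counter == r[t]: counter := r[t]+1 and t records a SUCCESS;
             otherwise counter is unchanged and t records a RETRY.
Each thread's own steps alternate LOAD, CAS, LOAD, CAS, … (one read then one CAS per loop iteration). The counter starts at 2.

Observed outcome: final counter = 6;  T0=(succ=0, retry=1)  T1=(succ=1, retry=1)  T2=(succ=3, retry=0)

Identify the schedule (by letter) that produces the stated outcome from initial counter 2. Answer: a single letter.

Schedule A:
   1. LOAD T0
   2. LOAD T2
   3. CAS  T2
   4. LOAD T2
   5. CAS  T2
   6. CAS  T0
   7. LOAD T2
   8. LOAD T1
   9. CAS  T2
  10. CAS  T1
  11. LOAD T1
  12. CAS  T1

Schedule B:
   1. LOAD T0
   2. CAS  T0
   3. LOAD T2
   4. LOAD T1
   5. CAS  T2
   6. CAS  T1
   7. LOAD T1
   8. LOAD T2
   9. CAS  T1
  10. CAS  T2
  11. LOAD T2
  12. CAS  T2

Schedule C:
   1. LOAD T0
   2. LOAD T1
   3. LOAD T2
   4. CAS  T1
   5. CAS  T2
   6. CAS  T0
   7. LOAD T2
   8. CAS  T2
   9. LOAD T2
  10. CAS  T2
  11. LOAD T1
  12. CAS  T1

A

Run A:
#1 T0 reads 2
#2 T2 reads 2
#3 T2 CAS(2→3) writes; counter now 3
#4 T2 reads 3
#5 T2 CAS(3→4) writes; counter now 4
#6 T0 CAS(2→3) fails; counter now 4
#7 T2 reads 4
#8 T1 reads 4
#9 T2 CAS(4→5) writes; counter now 5
#10 T1 CAS(4→5) fails; counter now 5
#11 T1 reads 5
#12 T1 CAS(5→6) writes; counter now 6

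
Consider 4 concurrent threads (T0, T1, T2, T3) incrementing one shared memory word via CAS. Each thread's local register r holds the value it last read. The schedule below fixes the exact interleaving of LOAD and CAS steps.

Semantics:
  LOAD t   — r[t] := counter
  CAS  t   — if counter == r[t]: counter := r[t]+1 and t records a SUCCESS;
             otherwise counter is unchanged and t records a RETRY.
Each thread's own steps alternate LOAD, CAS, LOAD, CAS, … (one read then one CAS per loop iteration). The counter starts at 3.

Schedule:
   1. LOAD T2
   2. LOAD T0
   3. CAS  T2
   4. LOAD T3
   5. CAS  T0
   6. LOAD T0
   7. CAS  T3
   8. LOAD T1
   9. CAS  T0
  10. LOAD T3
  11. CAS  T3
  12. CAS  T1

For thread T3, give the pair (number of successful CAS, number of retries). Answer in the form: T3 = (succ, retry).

step 1: T2 LOAD ⇒ load; ctr=3 reg=3
step 2: T0 LOAD ⇒ load; ctr=3 reg=3
step 3: T2 CAS ⇒ ok; ctr=4 reg=3
step 4: T3 LOAD ⇒ load; ctr=4 reg=4
step 5: T0 CAS ⇒ retry; ctr=4 reg=3
step 6: T0 LOAD ⇒ load; ctr=4 reg=4
step 7: T3 CAS ⇒ ok; ctr=5 reg=4
step 8: T1 LOAD ⇒ load; ctr=5 reg=5
step 9: T0 CAS ⇒ retry; ctr=5 reg=4
step 10: T3 LOAD ⇒ load; ctr=5 reg=5
step 11: T3 CAS ⇒ ok; ctr=6 reg=5
step 12: T1 CAS ⇒ retry; ctr=6 reg=5

T3 = (2, 0)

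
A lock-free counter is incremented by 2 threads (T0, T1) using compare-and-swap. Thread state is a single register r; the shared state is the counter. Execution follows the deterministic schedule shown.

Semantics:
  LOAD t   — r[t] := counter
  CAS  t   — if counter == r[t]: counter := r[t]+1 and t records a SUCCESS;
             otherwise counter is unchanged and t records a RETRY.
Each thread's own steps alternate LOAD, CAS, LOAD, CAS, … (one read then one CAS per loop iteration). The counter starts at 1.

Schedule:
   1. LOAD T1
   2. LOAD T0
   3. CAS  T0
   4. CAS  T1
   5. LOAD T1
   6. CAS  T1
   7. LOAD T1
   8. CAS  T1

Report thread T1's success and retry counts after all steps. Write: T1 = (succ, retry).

   1) LOAD T1:  M=1  r_T1=1
   2) LOAD T0:  M=1  r_T0=1
   3) CAS  T0:  M=2  r_T0=1 ✓
   4) CAS  T1:  M=2  r_T1=1 ✗
   5) LOAD T1:  M=2  r_T1=2
   6) CAS  T1:  M=3  r_T1=2 ✓
   7) LOAD T1:  M=3  r_T1=3
   8) CAS  T1:  M=4  r_T1=3 ✓

T1 = (2, 1)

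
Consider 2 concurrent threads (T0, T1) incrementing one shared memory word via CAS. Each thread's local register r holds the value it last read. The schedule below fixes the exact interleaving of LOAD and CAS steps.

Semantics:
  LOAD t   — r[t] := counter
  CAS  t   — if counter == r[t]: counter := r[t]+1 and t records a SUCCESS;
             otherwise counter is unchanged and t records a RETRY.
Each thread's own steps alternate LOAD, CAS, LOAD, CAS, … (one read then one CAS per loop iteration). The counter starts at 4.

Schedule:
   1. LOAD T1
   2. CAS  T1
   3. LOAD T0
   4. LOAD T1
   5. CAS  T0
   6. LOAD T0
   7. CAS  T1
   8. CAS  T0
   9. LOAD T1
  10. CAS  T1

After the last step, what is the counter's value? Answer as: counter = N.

counter = 8

#1 T1 reads 4
#2 T1 CAS(4→5) writes; counter now 5
#3 T0 reads 5
#4 T1 reads 5
#5 T0 CAS(5→6) writes; counter now 6
#6 T0 reads 6
#7 T1 CAS(5→6) fails; counter now 6
#8 T0 CAS(6→7) writes; counter now 7
#9 T1 reads 7
#10 T1 CAS(7→8) writes; counter now 8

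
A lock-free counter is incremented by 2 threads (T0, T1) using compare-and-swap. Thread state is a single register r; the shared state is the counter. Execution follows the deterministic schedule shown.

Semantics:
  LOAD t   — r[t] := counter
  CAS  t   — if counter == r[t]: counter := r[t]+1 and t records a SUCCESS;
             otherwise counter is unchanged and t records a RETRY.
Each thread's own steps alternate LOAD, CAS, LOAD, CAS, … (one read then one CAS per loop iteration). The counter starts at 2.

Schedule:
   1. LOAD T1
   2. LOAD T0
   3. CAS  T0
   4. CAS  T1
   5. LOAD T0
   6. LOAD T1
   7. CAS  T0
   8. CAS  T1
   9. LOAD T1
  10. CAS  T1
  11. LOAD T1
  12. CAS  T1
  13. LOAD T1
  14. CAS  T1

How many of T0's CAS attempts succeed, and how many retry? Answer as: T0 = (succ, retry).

[1] T1.load  rd  (counter 2, T1.r 2)
[2] T0.load  rd  (counter 2, T0.r 2)
[3] T0.cas  hit  (counter 3, T0.r 2)
[4] T1.cas  miss  (counter 3, T1.r 2)
[5] T0.load  rd  (counter 3, T0.r 3)
[6] T1.load  rd  (counter 3, T1.r 3)
[7] T0.cas  hit  (counter 4, T0.r 3)
[8] T1.cas  miss  (counter 4, T1.r 3)
[9] T1.load  rd  (counter 4, T1.r 4)
[10] T1.cas  hit  (counter 5, T1.r 4)
[11] T1.load  rd  (counter 5, T1.r 5)
[12] T1.cas  hit  (counter 6, T1.r 5)
[13] T1.load  rd  (counter 6, T1.r 6)
[14] T1.cas  hit  (counter 7, T1.r 6)

T0 = (2, 0)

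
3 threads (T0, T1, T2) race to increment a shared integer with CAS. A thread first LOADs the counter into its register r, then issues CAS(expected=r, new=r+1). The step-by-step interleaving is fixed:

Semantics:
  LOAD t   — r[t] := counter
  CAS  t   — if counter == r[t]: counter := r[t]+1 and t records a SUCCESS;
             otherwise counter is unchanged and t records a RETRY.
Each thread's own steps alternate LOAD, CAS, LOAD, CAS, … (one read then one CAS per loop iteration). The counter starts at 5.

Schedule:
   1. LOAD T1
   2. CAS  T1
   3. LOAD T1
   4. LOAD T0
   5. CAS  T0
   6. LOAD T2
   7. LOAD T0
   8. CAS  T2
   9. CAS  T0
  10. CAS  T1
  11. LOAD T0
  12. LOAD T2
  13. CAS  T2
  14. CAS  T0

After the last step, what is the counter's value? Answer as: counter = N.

T1 LOAD — after: cnt=5, r=5 — load
T1 CAS — after: cnt=6, r=5 — ok
T1 LOAD — after: cnt=6, r=6 — load
T0 LOAD — after: cnt=6, r=6 — load
T0 CAS — after: cnt=7, r=6 — ok
T2 LOAD — after: cnt=7, r=7 — load
T0 LOAD — after: cnt=7, r=7 — load
T2 CAS — after: cnt=8, r=7 — ok
T0 CAS — after: cnt=8, r=7 — retry
T1 CAS — after: cnt=8, r=6 — retry
T0 LOAD — after: cnt=8, r=8 — load
T2 LOAD — after: cnt=8, r=8 — load
T2 CAS — after: cnt=9, r=8 — ok
T0 CAS — after: cnt=9, r=8 — retry

counter = 9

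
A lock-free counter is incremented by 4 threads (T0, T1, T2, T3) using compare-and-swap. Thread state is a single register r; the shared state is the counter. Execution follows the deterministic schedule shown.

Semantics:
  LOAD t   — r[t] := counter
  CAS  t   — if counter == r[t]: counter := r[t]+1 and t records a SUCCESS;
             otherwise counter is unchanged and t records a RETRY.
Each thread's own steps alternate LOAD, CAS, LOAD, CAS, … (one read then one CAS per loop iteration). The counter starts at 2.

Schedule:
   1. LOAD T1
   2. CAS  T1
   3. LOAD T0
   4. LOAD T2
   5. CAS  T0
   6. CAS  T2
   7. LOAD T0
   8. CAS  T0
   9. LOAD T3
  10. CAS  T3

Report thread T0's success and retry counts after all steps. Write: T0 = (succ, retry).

T0 = (2, 0)

T1 LOAD — after: cnt=2, r=2 — load
T1 CAS — after: cnt=3, r=2 — ok
T0 LOAD — after: cnt=3, r=3 — load
T2 LOAD — after: cnt=3, r=3 — load
T0 CAS — after: cnt=4, r=3 — ok
T2 CAS — after: cnt=4, r=3 — retry
T0 LOAD — after: cnt=4, r=4 — load
T0 CAS — after: cnt=5, r=4 — ok
T3 LOAD — after: cnt=5, r=5 — load
T3 CAS — after: cnt=6, r=5 — ok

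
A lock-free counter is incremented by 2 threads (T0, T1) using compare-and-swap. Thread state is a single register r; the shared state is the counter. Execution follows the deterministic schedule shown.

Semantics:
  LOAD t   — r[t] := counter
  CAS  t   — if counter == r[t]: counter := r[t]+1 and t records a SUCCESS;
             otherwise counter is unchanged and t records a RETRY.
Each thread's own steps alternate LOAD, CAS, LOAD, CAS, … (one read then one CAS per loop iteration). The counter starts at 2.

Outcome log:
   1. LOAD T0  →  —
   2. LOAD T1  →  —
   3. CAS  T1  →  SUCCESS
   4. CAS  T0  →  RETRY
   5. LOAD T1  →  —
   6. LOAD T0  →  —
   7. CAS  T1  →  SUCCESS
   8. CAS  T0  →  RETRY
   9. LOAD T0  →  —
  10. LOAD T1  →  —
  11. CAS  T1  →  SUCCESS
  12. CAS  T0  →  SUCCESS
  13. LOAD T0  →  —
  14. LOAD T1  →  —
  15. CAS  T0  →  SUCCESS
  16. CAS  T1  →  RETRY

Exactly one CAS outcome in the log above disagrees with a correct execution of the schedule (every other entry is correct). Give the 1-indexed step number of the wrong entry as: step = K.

step = 12

Re-executing:
[1] T0.load  rd  (counter 2, T0.r 2)
[2] T1.load  rd  (counter 2, T1.r 2)
[3] T1.cas  hit  (counter 3, T1.r 2)
[4] T0.cas  miss  (counter 3, T0.r 2)
[5] T1.load  rd  (counter 3, T1.r 3)
[6] T0.load  rd  (counter 3, T0.r 3)
[7] T1.cas  hit  (counter 4, T1.r 3)
[8] T0.cas  miss  (counter 4, T0.r 3)
[9] T0.load  rd  (counter 4, T0.r 4)
[10] T1.load  rd  (counter 4, T1.r 4)
[11] T1.cas  hit  (counter 5, T1.r 4)
[12] T0.cas  miss  (counter 5, T0.r 4)
[13] T0.load  rd  (counter 5, T0.r 5)
[14] T1.load  rd  (counter 5, T1.r 5)
[15] T0.cas  hit  (counter 6, T0.r 5)
[16] T1.cas  miss  (counter 6, T1.r 5)
Flip is step 12.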